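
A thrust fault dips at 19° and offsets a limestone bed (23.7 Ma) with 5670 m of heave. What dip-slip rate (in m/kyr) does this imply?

0.253 m/kyr

dip-slip = heave / cos(dip) = 5670 m / cos(19°) = 5997 m
rate = 5997 m / 23.7 Ma = 0.000253 m/yr = 0.253 m/kyr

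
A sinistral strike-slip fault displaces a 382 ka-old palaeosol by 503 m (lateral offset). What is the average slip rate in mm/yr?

1.32 mm/yr

rate = 503 m / 382 ka = 0.00132 m/yr = 1.32 mm/yr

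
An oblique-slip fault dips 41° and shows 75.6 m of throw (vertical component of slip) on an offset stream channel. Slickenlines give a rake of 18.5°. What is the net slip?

dip-slip = throw / sin(dip) = 75.6 / sin(41°) = 115.2 m
net slip = dip-slip / sin(rake) = 115.2 / sin(18.5°) = 363 m

363 m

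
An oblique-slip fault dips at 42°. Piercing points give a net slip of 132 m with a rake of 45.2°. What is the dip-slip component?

93.7 m

dip-slip = net slip × sin(rake) = 132 m × sin(45.2°) = 93.7 m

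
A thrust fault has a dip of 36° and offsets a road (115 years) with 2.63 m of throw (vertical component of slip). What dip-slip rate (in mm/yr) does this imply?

38.9 mm/yr

dip-slip = throw / sin(dip) = 2.63 m / sin(36°) = 4.474 m
rate = 4.474 m / 115 years = 0.0389 m/yr = 38.9 mm/yr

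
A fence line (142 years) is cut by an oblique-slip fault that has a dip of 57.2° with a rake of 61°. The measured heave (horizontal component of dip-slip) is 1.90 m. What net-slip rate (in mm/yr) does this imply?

dip-slip = heave / cos(dip) = 1.90 / cos(57.2°) = 3.507 m
net slip = dip-slip / sin(rake) = 3.507 / sin(61°) = 4.010 m
rate = 4.010 m / 142 years = 0.0282 m/yr = 28.2 mm/yr

28.2 mm/yr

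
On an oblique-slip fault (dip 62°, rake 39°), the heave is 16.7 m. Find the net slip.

56.5 m

dip-slip = heave / cos(dip) = 16.7 / cos(62°) = 35.57 m
net slip = dip-slip / sin(rake) = 35.57 / sin(39°) = 56.5 m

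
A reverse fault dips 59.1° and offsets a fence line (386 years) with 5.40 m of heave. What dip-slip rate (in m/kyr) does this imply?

27.2 m/kyr

dip-slip = heave / cos(dip) = 5.40 m / cos(59.1°) = 10.52 m
rate = 10.52 m / 386 years = 0.0272 m/yr = 27.2 m/kyr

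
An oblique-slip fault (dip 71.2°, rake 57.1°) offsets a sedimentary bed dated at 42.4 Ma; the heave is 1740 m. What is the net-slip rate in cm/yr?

0.0152 cm/yr

dip-slip = heave / cos(dip) = 1740 / cos(71.2°) = 5399 m
net slip = dip-slip / sin(rake) = 5399 / sin(57.1°) = 6431 m
rate = 6431 m / 42.4 Ma = 0.000152 m/yr = 0.0152 cm/yr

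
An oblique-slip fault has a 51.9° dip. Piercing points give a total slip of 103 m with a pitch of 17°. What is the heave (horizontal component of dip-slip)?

dip-slip = net slip × sin(rake) = 103 m × sin(17°) = 30.11 m
heave = dip-slip × cos(dip) = 30.11 × cos(51.9°) = 18.6 m

18.6 m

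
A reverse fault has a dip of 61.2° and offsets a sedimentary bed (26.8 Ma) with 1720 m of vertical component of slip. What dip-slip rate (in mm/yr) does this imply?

0.0732 mm/yr

dip-slip = throw / sin(dip) = 1720 m / sin(61.2°) = 1963 m
rate = 1963 m / 26.8 Ma = 0.0000732 m/yr = 0.0732 mm/yr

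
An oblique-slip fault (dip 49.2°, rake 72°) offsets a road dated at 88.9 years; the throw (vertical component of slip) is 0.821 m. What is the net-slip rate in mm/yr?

dip-slip = throw / sin(dip) = 0.821 / sin(49.2°) = 1.085 m
net slip = dip-slip / sin(rake) = 1.085 / sin(72°) = 1.140 m
rate = 1.140 m / 88.9 years = 0.0128 m/yr = 12.8 mm/yr

12.8 mm/yr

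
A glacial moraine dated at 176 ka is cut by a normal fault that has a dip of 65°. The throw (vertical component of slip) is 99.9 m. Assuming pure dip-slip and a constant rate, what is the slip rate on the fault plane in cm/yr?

0.0626 cm/yr

dip-slip = throw / sin(dip) = 99.9 m / sin(65°) = 110.2 m
rate = 110.2 m / 176 ka = 0.000626 m/yr = 0.0626 cm/yr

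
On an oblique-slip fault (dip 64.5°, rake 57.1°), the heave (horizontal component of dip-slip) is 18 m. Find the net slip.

dip-slip = heave / cos(dip) = 18 / cos(64.5°) = 41.81 m
net slip = dip-slip / sin(rake) = 41.81 / sin(57.1°) = 49.8 m

49.8 m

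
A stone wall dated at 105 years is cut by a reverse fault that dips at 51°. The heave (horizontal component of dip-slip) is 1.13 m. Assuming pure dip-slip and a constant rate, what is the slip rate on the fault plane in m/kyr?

dip-slip = heave / cos(dip) = 1.13 m / cos(51°) = 1.796 m
rate = 1.796 m / 105 years = 0.0171 m/yr = 17.1 m/kyr

17.1 m/kyr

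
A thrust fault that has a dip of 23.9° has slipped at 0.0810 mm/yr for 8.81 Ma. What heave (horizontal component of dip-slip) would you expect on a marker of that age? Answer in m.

dip-slip = rate × time = 0.0810 mm/yr × 8.81 Ma = 713.6 m
heave = dip-slip × cos(dip) = 713.6 × cos(23.9°) = 652 m

652 m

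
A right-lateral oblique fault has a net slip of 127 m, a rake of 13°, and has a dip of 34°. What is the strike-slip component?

strike-slip = net slip × cos(rake) = 127 m × cos(13°) = 124 m

124 m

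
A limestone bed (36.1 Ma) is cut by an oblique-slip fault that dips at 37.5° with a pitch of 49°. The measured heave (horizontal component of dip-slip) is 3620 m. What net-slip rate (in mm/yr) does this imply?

0.167 mm/yr

dip-slip = heave / cos(dip) = 3620 / cos(37.5°) = 4563 m
net slip = dip-slip / sin(rake) = 4563 / sin(49°) = 6046 m
rate = 6046 m / 36.1 Ma = 0.000167 m/yr = 0.167 mm/yr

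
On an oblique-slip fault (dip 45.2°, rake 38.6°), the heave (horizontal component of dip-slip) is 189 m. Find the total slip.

dip-slip = heave / cos(dip) = 189 / cos(45.2°) = 268.2 m
net slip = dip-slip / sin(rake) = 268.2 / sin(38.6°) = 430 m

430 m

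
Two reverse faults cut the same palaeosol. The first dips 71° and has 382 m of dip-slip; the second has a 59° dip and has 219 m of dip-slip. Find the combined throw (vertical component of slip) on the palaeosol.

throw_A = 382 × sin(71°) = 361.2 m
throw_B = 219 × sin(59°) = 187.7 m
total = 361.2 + 187.7 = 549 m

549 m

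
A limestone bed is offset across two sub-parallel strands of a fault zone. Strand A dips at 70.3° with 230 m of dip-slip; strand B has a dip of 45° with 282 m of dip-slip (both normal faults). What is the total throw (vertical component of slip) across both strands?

throw_A = 230 × sin(70.3°) = 216.5 m
throw_B = 282 × sin(45°) = 199.4 m
total = 216.5 + 199.4 = 416 m

416 m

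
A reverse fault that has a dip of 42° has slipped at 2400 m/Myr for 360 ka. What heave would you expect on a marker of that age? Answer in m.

dip-slip = rate × time = 2400 m/Myr × 360 ka = 864 m
heave = dip-slip × cos(dip) = 864 × cos(42°) = 642 m

642 m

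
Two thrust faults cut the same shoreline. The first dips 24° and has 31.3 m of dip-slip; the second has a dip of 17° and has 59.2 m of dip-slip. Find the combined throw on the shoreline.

30 m

throw_A = 31.3 × sin(24°) = 12.73 m
throw_B = 59.2 × sin(17°) = 17.31 m
total = 12.73 + 17.31 = 30 m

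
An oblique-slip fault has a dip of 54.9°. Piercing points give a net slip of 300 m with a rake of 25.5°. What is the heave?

74.3 m

dip-slip = net slip × sin(rake) = 300 m × sin(25.5°) = 129.2 m
heave = dip-slip × cos(dip) = 129.2 × cos(54.9°) = 74.3 m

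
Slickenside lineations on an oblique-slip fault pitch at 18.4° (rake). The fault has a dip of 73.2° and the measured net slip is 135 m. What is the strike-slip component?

128 m

strike-slip = net slip × cos(rake) = 135 m × cos(18.4°) = 128 m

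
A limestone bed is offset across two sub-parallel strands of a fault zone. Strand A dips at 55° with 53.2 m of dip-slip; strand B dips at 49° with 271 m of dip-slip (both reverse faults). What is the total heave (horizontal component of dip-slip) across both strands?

208 m

heave_A = 53.2 × cos(55°) = 30.51 m
heave_B = 271 × cos(49°) = 177.8 m
total = 30.51 + 177.8 = 208 m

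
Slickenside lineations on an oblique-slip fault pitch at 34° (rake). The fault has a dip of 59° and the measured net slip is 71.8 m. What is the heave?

dip-slip = net slip × sin(rake) = 71.8 m × sin(34°) = 40.15 m
heave = dip-slip × cos(dip) = 40.15 × cos(59°) = 20.7 m

20.7 m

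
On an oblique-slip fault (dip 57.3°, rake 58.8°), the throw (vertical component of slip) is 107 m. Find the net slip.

149 m

dip-slip = throw / sin(dip) = 107 / sin(57.3°) = 127.2 m
net slip = dip-slip / sin(rake) = 127.2 / sin(58.8°) = 149 m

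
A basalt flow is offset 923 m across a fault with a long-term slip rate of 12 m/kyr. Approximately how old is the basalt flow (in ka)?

age = offset / rate = 923 m / (12 m/kyr) = 76900 yr = 76.9 ka

76.9 ka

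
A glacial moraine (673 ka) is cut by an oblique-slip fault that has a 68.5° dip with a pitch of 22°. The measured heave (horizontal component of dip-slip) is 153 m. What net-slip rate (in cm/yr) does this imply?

0.166 cm/yr

dip-slip = heave / cos(dip) = 153 / cos(68.5°) = 417.5 m
net slip = dip-slip / sin(rake) = 417.5 / sin(22°) = 1114 m
rate = 1114 m / 673 ka = 0.00166 m/yr = 0.166 cm/yr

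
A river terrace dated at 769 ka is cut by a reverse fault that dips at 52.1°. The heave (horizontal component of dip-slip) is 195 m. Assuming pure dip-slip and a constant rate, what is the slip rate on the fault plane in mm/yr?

dip-slip = heave / cos(dip) = 195 m / cos(52.1°) = 317.4 m
rate = 317.4 m / 769 ka = 0.000413 m/yr = 0.413 mm/yr

0.413 mm/yr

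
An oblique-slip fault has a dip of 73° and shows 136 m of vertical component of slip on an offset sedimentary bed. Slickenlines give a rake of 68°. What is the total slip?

dip-slip = throw / sin(dip) = 136 / sin(73°) = 142.2 m
net slip = dip-slip / sin(rake) = 142.2 / sin(68°) = 153 m

153 m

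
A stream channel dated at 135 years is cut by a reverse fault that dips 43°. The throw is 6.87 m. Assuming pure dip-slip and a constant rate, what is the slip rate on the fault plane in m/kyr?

74.6 m/kyr

dip-slip = throw / sin(dip) = 6.87 m / sin(43°) = 10.07 m
rate = 10.07 m / 135 years = 0.0746 m/yr = 74.6 m/kyr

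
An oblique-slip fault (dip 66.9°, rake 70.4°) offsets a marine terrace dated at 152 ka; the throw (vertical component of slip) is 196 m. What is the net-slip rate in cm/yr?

0.149 cm/yr

dip-slip = throw / sin(dip) = 196 / sin(66.9°) = 213.1 m
net slip = dip-slip / sin(rake) = 213.1 / sin(70.4°) = 226.2 m
rate = 226.2 m / 152 ka = 0.00149 m/yr = 0.149 cm/yr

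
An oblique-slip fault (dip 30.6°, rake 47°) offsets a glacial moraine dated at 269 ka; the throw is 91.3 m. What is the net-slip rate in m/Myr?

dip-slip = throw / sin(dip) = 91.3 / sin(30.6°) = 179.4 m
net slip = dip-slip / sin(rake) = 179.4 / sin(47°) = 245.2 m
rate = 245.2 m / 269 ka = 0.000912 m/yr = 912 m/Myr

912 m/Myr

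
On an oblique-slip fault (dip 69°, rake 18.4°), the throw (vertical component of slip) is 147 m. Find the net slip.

dip-slip = throw / sin(dip) = 147 / sin(69°) = 157.5 m
net slip = dip-slip / sin(rake) = 157.5 / sin(18.4°) = 499 m

499 m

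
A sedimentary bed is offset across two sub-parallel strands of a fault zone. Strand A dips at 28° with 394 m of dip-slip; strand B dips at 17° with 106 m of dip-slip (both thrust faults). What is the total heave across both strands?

heave_A = 394 × cos(28°) = 347.9 m
heave_B = 106 × cos(17°) = 101.4 m
total = 347.9 + 101.4 = 449 m

449 m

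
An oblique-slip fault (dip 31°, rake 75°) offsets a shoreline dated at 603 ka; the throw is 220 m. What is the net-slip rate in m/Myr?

733 m/Myr

dip-slip = throw / sin(dip) = 220 / sin(31°) = 427.2 m
net slip = dip-slip / sin(rake) = 427.2 / sin(75°) = 442.2 m
rate = 442.2 m / 603 ka = 0.000733 m/yr = 733 m/Myr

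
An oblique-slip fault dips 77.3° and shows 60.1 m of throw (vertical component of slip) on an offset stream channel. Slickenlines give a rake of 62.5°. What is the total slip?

69.5 m

dip-slip = throw / sin(dip) = 60.1 / sin(77.3°) = 61.61 m
net slip = dip-slip / sin(rake) = 61.61 / sin(62.5°) = 69.5 m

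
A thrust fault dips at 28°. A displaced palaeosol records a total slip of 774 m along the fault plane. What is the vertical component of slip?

throw = dip-slip × sin(dip) = 774 m × sin(28°) = 363 m

363 m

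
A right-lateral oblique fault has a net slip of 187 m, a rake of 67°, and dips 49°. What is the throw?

130 m

dip-slip = net slip × sin(rake) = 187 m × sin(67°) = 172.1 m
throw = dip-slip × sin(dip) = 172.1 × sin(49°) = 130 m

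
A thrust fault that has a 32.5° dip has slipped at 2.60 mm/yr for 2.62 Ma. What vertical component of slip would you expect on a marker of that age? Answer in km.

dip-slip = rate × time = 2.60 mm/yr × 2.62 Ma = 6812 m
throw = dip-slip × sin(dip) = 6812 × sin(32.5°) = 3660 m = 3.66 km

3.66 km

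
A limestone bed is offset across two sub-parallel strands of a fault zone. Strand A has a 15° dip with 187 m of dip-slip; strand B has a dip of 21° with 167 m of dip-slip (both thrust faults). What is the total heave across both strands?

heave_A = 187 × cos(15°) = 180.6 m
heave_B = 167 × cos(21°) = 155.9 m
total = 180.6 + 155.9 = 337 m

337 m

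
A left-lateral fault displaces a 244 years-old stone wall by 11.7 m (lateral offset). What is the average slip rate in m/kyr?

rate = 11.7 m / 244 years = 0.0480 m/yr = 48 m/kyr

48 m/kyr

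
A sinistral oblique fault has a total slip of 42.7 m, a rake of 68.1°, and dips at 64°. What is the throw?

dip-slip = net slip × sin(rake) = 42.7 m × sin(68.1°) = 39.62 m
throw = dip-slip × sin(dip) = 39.62 × sin(64°) = 35.6 m

35.6 m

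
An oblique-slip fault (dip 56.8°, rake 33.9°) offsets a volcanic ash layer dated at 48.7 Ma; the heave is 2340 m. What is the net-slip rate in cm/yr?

dip-slip = heave / cos(dip) = 2340 / cos(56.8°) = 4273 m
net slip = dip-slip / sin(rake) = 4273 / sin(33.9°) = 7662 m
rate = 7662 m / 48.7 Ma = 0.000157 m/yr = 0.0157 cm/yr

0.0157 cm/yr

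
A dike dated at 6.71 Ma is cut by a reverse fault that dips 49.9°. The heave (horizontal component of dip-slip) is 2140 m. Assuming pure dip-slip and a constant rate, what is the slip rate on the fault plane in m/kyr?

dip-slip = heave / cos(dip) = 2140 m / cos(49.9°) = 3322 m
rate = 3322 m / 6.71 Ma = 0.000495 m/yr = 0.495 m/kyr

0.495 m/kyr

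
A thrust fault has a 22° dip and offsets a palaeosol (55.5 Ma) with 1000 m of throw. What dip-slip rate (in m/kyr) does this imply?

dip-slip = throw / sin(dip) = 1000 m / sin(22°) = 2669 m
rate = 2669 m / 55.5 Ma = 0.0000481 m/yr = 0.0481 m/kyr

0.0481 m/kyr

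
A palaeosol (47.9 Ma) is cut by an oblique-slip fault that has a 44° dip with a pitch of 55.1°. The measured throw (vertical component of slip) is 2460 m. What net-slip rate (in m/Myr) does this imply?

dip-slip = throw / sin(dip) = 2460 / sin(44°) = 3541 m
net slip = dip-slip / sin(rake) = 3541 / sin(55.1°) = 4318 m
rate = 4318 m / 47.9 Ma = 0.0000901 m/yr = 90.1 m/Myr

90.1 m/Myr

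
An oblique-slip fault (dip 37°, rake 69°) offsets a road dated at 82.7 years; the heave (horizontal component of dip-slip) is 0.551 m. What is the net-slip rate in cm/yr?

0.894 cm/yr

dip-slip = heave / cos(dip) = 0.551 / cos(37°) = 0.6899 m
net slip = dip-slip / sin(rake) = 0.6899 / sin(69°) = 0.7390 m
rate = 0.7390 m / 82.7 years = 0.00894 m/yr = 0.894 cm/yr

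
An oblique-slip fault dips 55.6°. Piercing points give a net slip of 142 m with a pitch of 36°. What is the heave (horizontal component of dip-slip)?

dip-slip = net slip × sin(rake) = 142 m × sin(36°) = 83.47 m
heave = dip-slip × cos(dip) = 83.47 × cos(55.6°) = 47.2 m

47.2 m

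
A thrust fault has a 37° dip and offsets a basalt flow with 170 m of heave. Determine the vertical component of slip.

128 m

throw = heave × tan(dip) = 170 × tan(37°) = 128 m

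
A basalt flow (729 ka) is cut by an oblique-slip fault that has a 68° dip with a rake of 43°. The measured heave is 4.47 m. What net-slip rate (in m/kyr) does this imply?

dip-slip = heave / cos(dip) = 4.47 / cos(68°) = 11.93 m
net slip = dip-slip / sin(rake) = 11.93 / sin(43°) = 17.50 m
rate = 17.50 m / 729 ka = 0.0000240 m/yr = 0.0240 m/kyr

0.0240 m/kyr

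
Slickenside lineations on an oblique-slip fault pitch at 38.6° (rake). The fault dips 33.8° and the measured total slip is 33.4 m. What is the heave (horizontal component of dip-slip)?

dip-slip = net slip × sin(rake) = 33.4 m × sin(38.6°) = 20.84 m
heave = dip-slip × cos(dip) = 20.84 × cos(33.8°) = 17.3 m

17.3 m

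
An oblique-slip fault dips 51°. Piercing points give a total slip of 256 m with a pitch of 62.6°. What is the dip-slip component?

227 m

dip-slip = net slip × sin(rake) = 256 m × sin(62.6°) = 227 m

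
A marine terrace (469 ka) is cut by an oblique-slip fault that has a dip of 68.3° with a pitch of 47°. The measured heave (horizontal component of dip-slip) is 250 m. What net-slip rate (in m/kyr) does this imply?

dip-slip = heave / cos(dip) = 250 / cos(68.3°) = 676.1 m
net slip = dip-slip / sin(rake) = 676.1 / sin(47°) = 924.5 m
rate = 924.5 m / 469 ka = 0.00197 m/yr = 1.97 m/kyr

1.97 m/kyr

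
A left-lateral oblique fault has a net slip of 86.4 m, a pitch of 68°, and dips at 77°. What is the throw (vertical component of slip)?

78.1 m

dip-slip = net slip × sin(rake) = 86.4 m × sin(68°) = 80.11 m
throw = dip-slip × sin(dip) = 80.11 × sin(77°) = 78.1 m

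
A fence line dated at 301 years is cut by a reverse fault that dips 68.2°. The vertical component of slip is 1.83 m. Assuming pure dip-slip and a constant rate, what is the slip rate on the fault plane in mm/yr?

6.55 mm/yr

dip-slip = throw / sin(dip) = 1.83 m / sin(68.2°) = 1.971 m
rate = 1.971 m / 301 years = 0.00655 m/yr = 6.55 mm/yr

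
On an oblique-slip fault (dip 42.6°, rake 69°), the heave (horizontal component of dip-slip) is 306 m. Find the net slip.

dip-slip = heave / cos(dip) = 306 / cos(42.6°) = 415.7 m
net slip = dip-slip / sin(rake) = 415.7 / sin(69°) = 445 m

445 m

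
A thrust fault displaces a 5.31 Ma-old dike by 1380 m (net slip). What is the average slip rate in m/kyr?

rate = 1380 m / 5.31 Ma = 0.000260 m/yr = 0.260 m/kyr

0.260 m/kyr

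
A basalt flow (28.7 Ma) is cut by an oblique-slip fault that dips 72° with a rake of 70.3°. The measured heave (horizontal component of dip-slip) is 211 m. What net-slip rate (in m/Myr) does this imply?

25.3 m/Myr

dip-slip = heave / cos(dip) = 211 / cos(72°) = 682.8 m
net slip = dip-slip / sin(rake) = 682.8 / sin(70.3°) = 725.3 m
rate = 725.3 m / 28.7 Ma = 0.0000253 m/yr = 25.3 m/Myr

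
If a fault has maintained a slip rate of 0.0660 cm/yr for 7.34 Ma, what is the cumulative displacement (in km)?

4.84 km

slip = rate × time = 0.0660 cm/yr × 7.34 Ma = 4840 m = 4.84 km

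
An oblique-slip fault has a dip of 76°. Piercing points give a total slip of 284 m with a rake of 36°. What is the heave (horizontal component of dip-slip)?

40.4 m

dip-slip = net slip × sin(rake) = 284 m × sin(36°) = 166.9 m
heave = dip-slip × cos(dip) = 166.9 × cos(76°) = 40.4 m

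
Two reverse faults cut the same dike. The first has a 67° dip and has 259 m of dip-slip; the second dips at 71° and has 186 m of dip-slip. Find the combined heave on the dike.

162 m

heave_A = 259 × cos(67°) = 101.2 m
heave_B = 186 × cos(71°) = 60.56 m
total = 101.2 + 60.56 = 162 m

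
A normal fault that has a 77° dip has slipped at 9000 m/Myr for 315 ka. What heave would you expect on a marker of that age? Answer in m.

638 m

dip-slip = rate × time = 9000 m/Myr × 315 ka = 2835 m
heave = dip-slip × cos(dip) = 2835 × cos(77°) = 638 m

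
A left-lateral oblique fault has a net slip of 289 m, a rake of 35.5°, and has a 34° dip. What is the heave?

dip-slip = net slip × sin(rake) = 289 m × sin(35.5°) = 167.8 m
heave = dip-slip × cos(dip) = 167.8 × cos(34°) = 139 m

139 m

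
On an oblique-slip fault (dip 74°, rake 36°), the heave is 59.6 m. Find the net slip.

368 m

dip-slip = heave / cos(dip) = 59.6 / cos(74°) = 216.2 m
net slip = dip-slip / sin(rake) = 216.2 / sin(36°) = 368 m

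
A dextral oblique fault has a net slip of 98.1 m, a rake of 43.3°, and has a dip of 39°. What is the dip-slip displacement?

dip-slip = net slip × sin(rake) = 98.1 m × sin(43.3°) = 67.3 m

67.3 m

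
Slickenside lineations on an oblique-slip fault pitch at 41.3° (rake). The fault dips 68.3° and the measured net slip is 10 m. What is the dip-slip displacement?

dip-slip = net slip × sin(rake) = 10 m × sin(41.3°) = 6.60 m

6.60 m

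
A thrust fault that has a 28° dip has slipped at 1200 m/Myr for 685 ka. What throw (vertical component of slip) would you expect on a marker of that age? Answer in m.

dip-slip = rate × time = 1200 m/Myr × 685 ka = 822 m
throw = dip-slip × sin(dip) = 822 × sin(28°) = 386 m

386 m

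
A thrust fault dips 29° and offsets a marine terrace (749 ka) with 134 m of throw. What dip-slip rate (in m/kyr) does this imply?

0.369 m/kyr

dip-slip = throw / sin(dip) = 134 m / sin(29°) = 276.4 m
rate = 276.4 m / 749 ka = 0.000369 m/yr = 0.369 m/kyr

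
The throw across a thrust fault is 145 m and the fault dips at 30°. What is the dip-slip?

290 m

dip-slip = throw / sin(dip) = 145 / sin(30°) = 290 m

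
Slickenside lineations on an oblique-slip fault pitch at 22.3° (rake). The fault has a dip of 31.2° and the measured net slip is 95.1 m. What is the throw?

18.7 m

dip-slip = net slip × sin(rake) = 95.1 m × sin(22.3°) = 36.09 m
throw = dip-slip × sin(dip) = 36.09 × sin(31.2°) = 18.7 m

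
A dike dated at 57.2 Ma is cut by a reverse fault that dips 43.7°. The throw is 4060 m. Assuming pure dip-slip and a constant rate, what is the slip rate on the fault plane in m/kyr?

0.103 m/kyr

dip-slip = throw / sin(dip) = 4060 m / sin(43.7°) = 5877 m
rate = 5877 m / 57.2 Ma = 0.000103 m/yr = 0.103 m/kyr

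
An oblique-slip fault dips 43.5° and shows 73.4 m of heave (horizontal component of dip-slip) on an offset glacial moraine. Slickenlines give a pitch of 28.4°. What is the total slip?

dip-slip = heave / cos(dip) = 73.4 / cos(43.5°) = 101.2 m
net slip = dip-slip / sin(rake) = 101.2 / sin(28.4°) = 213 m

213 m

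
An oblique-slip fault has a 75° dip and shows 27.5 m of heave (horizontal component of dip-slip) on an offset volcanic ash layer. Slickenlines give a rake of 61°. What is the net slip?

121 m

dip-slip = heave / cos(dip) = 27.5 / cos(75°) = 106.3 m
net slip = dip-slip / sin(rake) = 106.3 / sin(61°) = 121 m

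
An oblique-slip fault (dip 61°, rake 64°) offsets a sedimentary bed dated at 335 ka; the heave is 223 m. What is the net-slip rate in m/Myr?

1530 m/Myr

dip-slip = heave / cos(dip) = 223 / cos(61°) = 460 m
net slip = dip-slip / sin(rake) = 460 / sin(64°) = 511.8 m
rate = 511.8 m / 335 ka = 0.00153 m/yr = 1530 m/Myr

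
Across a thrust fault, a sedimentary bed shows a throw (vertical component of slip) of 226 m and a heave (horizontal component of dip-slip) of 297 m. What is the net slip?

373 m

net slip = √(throw² + heave²) = √(226² + 297²) = 373 m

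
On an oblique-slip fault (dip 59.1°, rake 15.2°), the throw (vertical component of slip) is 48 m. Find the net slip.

213 m

dip-slip = throw / sin(dip) = 48 / sin(59.1°) = 55.94 m
net slip = dip-slip / sin(rake) = 55.94 / sin(15.2°) = 213 m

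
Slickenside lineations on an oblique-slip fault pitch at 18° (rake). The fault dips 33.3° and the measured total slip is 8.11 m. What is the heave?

dip-slip = net slip × sin(rake) = 8.11 m × sin(18°) = 2.506 m
heave = dip-slip × cos(dip) = 2.506 × cos(33.3°) = 2.09 m

2.09 m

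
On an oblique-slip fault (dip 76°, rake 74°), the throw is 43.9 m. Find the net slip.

dip-slip = throw / sin(dip) = 43.9 / sin(76°) = 45.24 m
net slip = dip-slip / sin(rake) = 45.24 / sin(74°) = 47.1 m

47.1 m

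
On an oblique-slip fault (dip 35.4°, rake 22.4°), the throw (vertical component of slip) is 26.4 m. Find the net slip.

120 m

dip-slip = throw / sin(dip) = 26.4 / sin(35.4°) = 45.57 m
net slip = dip-slip / sin(rake) = 45.57 / sin(22.4°) = 120 m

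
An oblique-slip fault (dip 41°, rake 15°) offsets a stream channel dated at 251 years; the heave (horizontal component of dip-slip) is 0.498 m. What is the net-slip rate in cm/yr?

1.02 cm/yr

dip-slip = heave / cos(dip) = 0.498 / cos(41°) = 0.6599 m
net slip = dip-slip / sin(rake) = 0.6599 / sin(15°) = 2.549 m
rate = 2.549 m / 251 years = 0.0102 m/yr = 1.02 cm/yr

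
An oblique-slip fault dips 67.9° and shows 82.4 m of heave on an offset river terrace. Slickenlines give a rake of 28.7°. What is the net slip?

456 m

dip-slip = heave / cos(dip) = 82.4 / cos(67.9°) = 219 m
net slip = dip-slip / sin(rake) = 219 / sin(28.7°) = 456 m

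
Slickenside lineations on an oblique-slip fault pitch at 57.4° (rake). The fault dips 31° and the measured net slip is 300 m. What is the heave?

dip-slip = net slip × sin(rake) = 300 m × sin(57.4°) = 252.7 m
heave = dip-slip × cos(dip) = 252.7 × cos(31°) = 217 m

217 m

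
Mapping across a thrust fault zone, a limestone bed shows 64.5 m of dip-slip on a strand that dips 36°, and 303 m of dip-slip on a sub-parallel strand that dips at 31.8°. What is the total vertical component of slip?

throw_A = 64.5 × sin(36°) = 37.91 m
throw_B = 303 × sin(31.8°) = 159.7 m
total = 37.91 + 159.7 = 198 m

198 m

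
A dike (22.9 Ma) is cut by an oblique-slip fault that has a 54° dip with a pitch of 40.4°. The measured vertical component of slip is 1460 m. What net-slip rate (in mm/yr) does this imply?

0.122 mm/yr

dip-slip = throw / sin(dip) = 1460 / sin(54°) = 1805 m
net slip = dip-slip / sin(rake) = 1805 / sin(40.4°) = 2784 m
rate = 2784 m / 22.9 Ma = 0.000122 m/yr = 0.122 mm/yr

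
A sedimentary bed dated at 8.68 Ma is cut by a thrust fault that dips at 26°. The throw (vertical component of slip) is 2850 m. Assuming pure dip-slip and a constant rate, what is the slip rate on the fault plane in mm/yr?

dip-slip = throw / sin(dip) = 2850 m / sin(26°) = 6501 m
rate = 6501 m / 8.68 Ma = 0.000749 m/yr = 0.749 mm/yr

0.749 mm/yr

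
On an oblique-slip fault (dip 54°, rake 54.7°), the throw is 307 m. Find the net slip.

dip-slip = throw / sin(dip) = 307 / sin(54°) = 379.5 m
net slip = dip-slip / sin(rake) = 379.5 / sin(54.7°) = 465 m

465 m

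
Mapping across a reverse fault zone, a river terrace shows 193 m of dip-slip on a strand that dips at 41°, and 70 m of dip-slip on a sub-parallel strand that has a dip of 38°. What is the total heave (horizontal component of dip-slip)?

201 m

heave_A = 193 × cos(41°) = 145.7 m
heave_B = 70 × cos(38°) = 55.16 m
total = 145.7 + 55.16 = 201 m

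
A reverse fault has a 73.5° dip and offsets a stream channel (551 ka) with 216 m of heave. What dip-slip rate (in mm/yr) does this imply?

1.38 mm/yr

dip-slip = heave / cos(dip) = 216 m / cos(73.5°) = 760.5 m
rate = 760.5 m / 551 ka = 0.00138 m/yr = 1.38 mm/yr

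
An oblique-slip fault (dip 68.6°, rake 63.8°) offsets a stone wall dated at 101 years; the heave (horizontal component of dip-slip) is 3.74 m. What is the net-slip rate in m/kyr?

dip-slip = heave / cos(dip) = 3.74 / cos(68.6°) = 10.25 m
net slip = dip-slip / sin(rake) = 10.25 / sin(63.8°) = 11.42 m
rate = 11.42 m / 101 years = 0.113 m/yr = 113 m/kyr

113 m/kyr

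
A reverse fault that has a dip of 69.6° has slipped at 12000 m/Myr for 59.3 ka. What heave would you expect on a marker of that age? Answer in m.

248 m

dip-slip = rate × time = 12000 m/Myr × 59.3 ka = 711.6 m
heave = dip-slip × cos(dip) = 711.6 × cos(69.6°) = 248 m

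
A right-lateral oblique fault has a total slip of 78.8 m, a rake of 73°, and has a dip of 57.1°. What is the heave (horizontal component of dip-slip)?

40.9 m

dip-slip = net slip × sin(rake) = 78.8 m × sin(73°) = 75.36 m
heave = dip-slip × cos(dip) = 75.36 × cos(57.1°) = 40.9 m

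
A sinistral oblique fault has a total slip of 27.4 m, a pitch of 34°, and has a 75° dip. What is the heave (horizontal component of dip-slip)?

dip-slip = net slip × sin(rake) = 27.4 m × sin(34°) = 15.32 m
heave = dip-slip × cos(dip) = 15.32 × cos(75°) = 3.97 m

3.97 m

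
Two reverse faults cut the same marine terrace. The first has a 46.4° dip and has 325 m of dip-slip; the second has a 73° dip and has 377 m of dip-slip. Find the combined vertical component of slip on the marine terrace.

throw_A = 325 × sin(46.4°) = 235.4 m
throw_B = 377 × sin(73°) = 360.5 m
total = 235.4 + 360.5 = 596 m

596 m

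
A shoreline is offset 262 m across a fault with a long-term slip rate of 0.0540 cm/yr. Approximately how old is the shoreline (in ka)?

age = offset / rate = 262 m / (0.0540 cm/yr) = 485000 yr = 485 ka

485 ka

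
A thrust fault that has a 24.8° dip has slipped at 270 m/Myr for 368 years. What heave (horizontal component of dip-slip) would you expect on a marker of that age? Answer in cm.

dip-slip = rate × time = 270 m/Myr × 368 years = 0.09936 m
heave = dip-slip × cos(dip) = 0.09936 × cos(24.8°) = 0.0902 m = 9.02 cm

9.02 cm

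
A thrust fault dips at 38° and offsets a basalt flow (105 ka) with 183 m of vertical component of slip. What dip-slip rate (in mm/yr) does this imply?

dip-slip = throw / sin(dip) = 183 m / sin(38°) = 297.2 m
rate = 297.2 m / 105 ka = 0.00283 m/yr = 2.83 mm/yr

2.83 mm/yr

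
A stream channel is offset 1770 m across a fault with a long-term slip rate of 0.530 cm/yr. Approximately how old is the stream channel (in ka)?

age = offset / rate = 1770 m / (0.530 cm/yr) = 334000 yr = 334 ka

334 ka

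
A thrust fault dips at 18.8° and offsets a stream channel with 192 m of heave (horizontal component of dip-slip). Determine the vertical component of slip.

throw = heave × tan(dip) = 192 × tan(18.8°) = 65.4 m

65.4 m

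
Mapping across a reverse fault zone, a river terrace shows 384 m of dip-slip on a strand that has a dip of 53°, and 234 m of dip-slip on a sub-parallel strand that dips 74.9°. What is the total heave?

292 m

heave_A = 384 × cos(53°) = 231.1 m
heave_B = 234 × cos(74.9°) = 60.96 m
total = 231.1 + 60.96 = 292 m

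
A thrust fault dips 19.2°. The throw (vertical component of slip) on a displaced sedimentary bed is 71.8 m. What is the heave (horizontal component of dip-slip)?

206 m

heave = throw / tan(dip) = 71.8 / tan(19.2°) = 206 m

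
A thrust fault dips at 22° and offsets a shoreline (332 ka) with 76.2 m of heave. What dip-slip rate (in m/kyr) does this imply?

0.248 m/kyr

dip-slip = heave / cos(dip) = 76.2 m / cos(22°) = 82.18 m
rate = 82.18 m / 332 ka = 0.000248 m/yr = 0.248 m/kyr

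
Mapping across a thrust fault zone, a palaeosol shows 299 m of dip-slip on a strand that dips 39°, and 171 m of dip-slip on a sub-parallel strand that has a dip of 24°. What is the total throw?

throw_A = 299 × sin(39°) = 188.2 m
throw_B = 171 × sin(24°) = 69.55 m
total = 188.2 + 69.55 = 258 m

258 m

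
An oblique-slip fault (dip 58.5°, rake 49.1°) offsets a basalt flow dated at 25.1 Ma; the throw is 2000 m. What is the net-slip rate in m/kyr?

dip-slip = throw / sin(dip) = 2000 / sin(58.5°) = 2346 m
net slip = dip-slip / sin(rake) = 2346 / sin(49.1°) = 3103 m
rate = 3103 m / 25.1 Ma = 0.000124 m/yr = 0.124 m/kyr

0.124 m/kyr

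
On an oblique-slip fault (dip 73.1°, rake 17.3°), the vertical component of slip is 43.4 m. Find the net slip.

dip-slip = throw / sin(dip) = 43.4 / sin(73.1°) = 45.36 m
net slip = dip-slip / sin(rake) = 45.36 / sin(17.3°) = 153 m

153 m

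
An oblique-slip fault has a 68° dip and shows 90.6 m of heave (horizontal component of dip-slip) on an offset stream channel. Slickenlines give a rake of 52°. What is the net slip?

dip-slip = heave / cos(dip) = 90.6 / cos(68°) = 241.9 m
net slip = dip-slip / sin(rake) = 241.9 / sin(52°) = 307 m

307 m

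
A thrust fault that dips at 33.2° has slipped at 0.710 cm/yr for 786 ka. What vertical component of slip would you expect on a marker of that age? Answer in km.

3.06 km

dip-slip = rate × time = 0.710 cm/yr × 786 ka = 5581 m
throw = dip-slip × sin(dip) = 5581 × sin(33.2°) = 3060 m = 3.06 km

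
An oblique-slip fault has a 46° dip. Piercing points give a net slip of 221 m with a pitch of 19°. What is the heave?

50 m

dip-slip = net slip × sin(rake) = 221 m × sin(19°) = 71.95 m
heave = dip-slip × cos(dip) = 71.95 × cos(46°) = 50 m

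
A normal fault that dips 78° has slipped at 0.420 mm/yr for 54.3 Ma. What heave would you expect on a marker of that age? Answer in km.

4.74 km

dip-slip = rate × time = 0.420 mm/yr × 54.3 Ma = 22810 m
heave = dip-slip × cos(dip) = 22810 × cos(78°) = 4740 m = 4.74 km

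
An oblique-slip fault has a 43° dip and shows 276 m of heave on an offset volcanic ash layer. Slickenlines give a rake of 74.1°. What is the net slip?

dip-slip = heave / cos(dip) = 276 / cos(43°) = 377.4 m
net slip = dip-slip / sin(rake) = 377.4 / sin(74.1°) = 392 m

392 m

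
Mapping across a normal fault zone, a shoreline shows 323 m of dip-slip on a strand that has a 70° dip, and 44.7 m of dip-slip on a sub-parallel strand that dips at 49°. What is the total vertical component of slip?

throw_A = 323 × sin(70°) = 303.5 m
throw_B = 44.7 × sin(49°) = 33.74 m
total = 303.5 + 33.74 = 337 m

337 m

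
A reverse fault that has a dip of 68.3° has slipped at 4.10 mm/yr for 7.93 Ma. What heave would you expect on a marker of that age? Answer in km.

dip-slip = rate × time = 4.10 mm/yr × 7.93 Ma = 32510 m
heave = dip-slip × cos(dip) = 32510 × cos(68.3°) = 12000 m = 12 km

12 km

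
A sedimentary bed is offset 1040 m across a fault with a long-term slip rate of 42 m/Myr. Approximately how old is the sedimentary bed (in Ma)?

24.8 Ma

age = offset / rate = 1040 m / (42 m/Myr) = 2.48e+07 yr = 24.8 Ma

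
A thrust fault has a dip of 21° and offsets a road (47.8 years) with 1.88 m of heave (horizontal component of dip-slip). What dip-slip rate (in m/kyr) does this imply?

42.1 m/kyr

dip-slip = heave / cos(dip) = 1.88 m / cos(21°) = 2.014 m
rate = 2.014 m / 47.8 years = 0.0421 m/yr = 42.1 m/kyr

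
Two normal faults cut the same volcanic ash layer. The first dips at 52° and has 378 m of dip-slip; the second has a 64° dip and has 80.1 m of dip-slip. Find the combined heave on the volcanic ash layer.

heave_A = 378 × cos(52°) = 232.7 m
heave_B = 80.1 × cos(64°) = 35.11 m
total = 232.7 + 35.11 = 268 m

268 m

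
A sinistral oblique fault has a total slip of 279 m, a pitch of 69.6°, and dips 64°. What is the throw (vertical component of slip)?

235 m

dip-slip = net slip × sin(rake) = 279 m × sin(69.6°) = 261.5 m
throw = dip-slip × sin(dip) = 261.5 × sin(64°) = 235 m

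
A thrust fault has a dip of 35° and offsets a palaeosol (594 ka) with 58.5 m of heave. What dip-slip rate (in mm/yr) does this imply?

0.120 mm/yr

dip-slip = heave / cos(dip) = 58.5 m / cos(35°) = 71.42 m
rate = 71.42 m / 594 ka = 0.000120 m/yr = 0.120 mm/yr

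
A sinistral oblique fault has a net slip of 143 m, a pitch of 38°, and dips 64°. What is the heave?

38.6 m

dip-slip = net slip × sin(rake) = 143 m × sin(38°) = 88.04 m
heave = dip-slip × cos(dip) = 88.04 × cos(64°) = 38.6 m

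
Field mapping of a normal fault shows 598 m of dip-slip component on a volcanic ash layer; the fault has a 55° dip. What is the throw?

490 m

throw = dip-slip × sin(dip) = 598 m × sin(55°) = 490 m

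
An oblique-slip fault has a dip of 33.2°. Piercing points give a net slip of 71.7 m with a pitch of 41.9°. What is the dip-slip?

dip-slip = net slip × sin(rake) = 71.7 m × sin(41.9°) = 47.9 m

47.9 m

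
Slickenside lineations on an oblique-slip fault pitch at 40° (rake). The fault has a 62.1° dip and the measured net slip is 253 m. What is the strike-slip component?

194 m

strike-slip = net slip × cos(rake) = 253 m × cos(40°) = 194 m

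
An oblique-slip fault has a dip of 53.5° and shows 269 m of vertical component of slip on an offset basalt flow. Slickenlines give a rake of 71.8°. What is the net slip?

352 m

dip-slip = throw / sin(dip) = 269 / sin(53.5°) = 334.6 m
net slip = dip-slip / sin(rake) = 334.6 / sin(71.8°) = 352 m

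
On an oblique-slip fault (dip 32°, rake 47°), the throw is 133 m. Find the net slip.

343 m

dip-slip = throw / sin(dip) = 133 / sin(32°) = 251 m
net slip = dip-slip / sin(rake) = 251 / sin(47°) = 343 m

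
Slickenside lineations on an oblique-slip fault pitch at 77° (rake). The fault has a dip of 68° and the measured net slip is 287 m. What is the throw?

dip-slip = net slip × sin(rake) = 287 m × sin(77°) = 279.6 m
throw = dip-slip × sin(dip) = 279.6 × sin(68°) = 259 m

259 m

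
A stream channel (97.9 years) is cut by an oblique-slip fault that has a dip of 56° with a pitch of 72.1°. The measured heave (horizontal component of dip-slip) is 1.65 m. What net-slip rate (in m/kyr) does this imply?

31.7 m/kyr

dip-slip = heave / cos(dip) = 1.65 / cos(56°) = 2.951 m
net slip = dip-slip / sin(rake) = 2.951 / sin(72.1°) = 3.101 m
rate = 3.101 m / 97.9 years = 0.0317 m/yr = 31.7 m/kyr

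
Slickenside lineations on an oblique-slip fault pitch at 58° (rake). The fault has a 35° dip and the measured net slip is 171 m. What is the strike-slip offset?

strike-slip = net slip × cos(rake) = 171 m × cos(58°) = 90.6 m

90.6 m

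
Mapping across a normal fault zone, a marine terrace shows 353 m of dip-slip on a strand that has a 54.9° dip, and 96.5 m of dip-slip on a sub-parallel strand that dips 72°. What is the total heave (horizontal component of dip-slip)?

233 m

heave_A = 353 × cos(54.9°) = 203 m
heave_B = 96.5 × cos(72°) = 29.82 m
total = 203 + 29.82 = 233 m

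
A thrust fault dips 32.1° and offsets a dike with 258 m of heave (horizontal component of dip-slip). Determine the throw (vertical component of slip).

throw = heave × tan(dip) = 258 × tan(32.1°) = 162 m

162 m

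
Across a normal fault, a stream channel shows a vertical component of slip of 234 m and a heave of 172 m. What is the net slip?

290 m

net slip = √(throw² + heave²) = √(234² + 172²) = 290 m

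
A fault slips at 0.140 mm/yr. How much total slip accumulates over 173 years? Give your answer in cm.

slip = rate × time = 0.140 mm/yr × 173 years = 0.0242 m = 2.42 cm

2.42 cm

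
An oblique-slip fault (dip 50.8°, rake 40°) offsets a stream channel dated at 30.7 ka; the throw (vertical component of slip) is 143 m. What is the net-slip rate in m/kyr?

dip-slip = throw / sin(dip) = 143 / sin(50.8°) = 184.5 m
net slip = dip-slip / sin(rake) = 184.5 / sin(40°) = 287.1 m
rate = 287.1 m / 30.7 ka = 0.00935 m/yr = 9.35 m/kyr

9.35 m/kyr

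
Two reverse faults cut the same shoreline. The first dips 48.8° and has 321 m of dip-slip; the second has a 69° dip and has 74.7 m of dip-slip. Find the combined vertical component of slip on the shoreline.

throw_A = 321 × sin(48.8°) = 241.5 m
throw_B = 74.7 × sin(69°) = 69.74 m
total = 241.5 + 69.74 = 311 m

311 m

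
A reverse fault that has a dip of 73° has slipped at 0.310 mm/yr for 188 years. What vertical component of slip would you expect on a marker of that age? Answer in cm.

dip-slip = rate × time = 0.310 mm/yr × 188 years = 0.05828 m
throw = dip-slip × sin(dip) = 0.05828 × sin(73°) = 0.0557 m = 5.57 cm

5.57 cm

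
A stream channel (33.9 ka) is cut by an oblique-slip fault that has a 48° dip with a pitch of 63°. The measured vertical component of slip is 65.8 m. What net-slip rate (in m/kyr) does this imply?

dip-slip = throw / sin(dip) = 65.8 / sin(48°) = 88.54 m
net slip = dip-slip / sin(rake) = 88.54 / sin(63°) = 99.37 m
rate = 99.37 m / 33.9 ka = 0.00293 m/yr = 2.93 m/kyr

2.93 m/kyr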